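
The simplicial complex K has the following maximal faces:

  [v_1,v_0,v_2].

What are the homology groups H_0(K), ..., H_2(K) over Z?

Take the total order v_0 < v_1 < v_2 on the vertex set. Then K (dimension 2) consists of the simplices:

  0-simplices (3): [v_0], [v_1], [v_2]
  1-simplices (3): [v_0,v_1], [v_0,v_2], [v_1,v_2]
  2-simplices (1): [v_0,v_1,v_2]

so the chain groups are C_0 ≅ Z^3, C_1 ≅ Z^3, C_2 ≅ Z^1.

The boundary map ∂_1: C_1 → C_0 is given by ∂[p,q] = [q] − [p].
The 3×3 boundary matrix has rank 2 and Smith normal form diag(1,1).

The boundary map ∂_2: C_2 → C_1 sends each 2-simplex [p,q,r] to [q,r] − [p,r] + [p,q]. For instance
  ∂[v_0,v_1,v_2] = [v_1,v_2] − [v_0,v_2] + [v_0,v_1].
The 3×1 boundary matrix has rank 1 and Smith normal form diag(1).

From H_k ≅ ker(∂_k) / im(∂_{k+1}) we obtain:

  H_0: rank C_0 − rank ∂_1 = 3 − 2 = 1, and the invariant factors of ∂_1 are all 1, so H_0 ≅ Z.
  H_1: rank ker ∂_1 − rank ∂_2 = (3 − 2) − 1 = 0, and the invariant factors of ∂_2 are all 1, so H_1 ≅ 0.
  H_2: rank ker ∂_2 − rank ∂_3 = (1 − 1) − 0 = 0, and there is no ∂_3, so H_2 ≅ 0.

H_0 ≅ Z,  H_1 = 0,  H_2 = 0.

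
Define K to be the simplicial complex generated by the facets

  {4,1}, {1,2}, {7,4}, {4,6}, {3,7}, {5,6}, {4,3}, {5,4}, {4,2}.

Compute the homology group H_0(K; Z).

Fix the vertex order 1 < 2 < 3 < 4 < 5 < 6 < 7 and write every simplex with vertices in increasing order. Then dim K = 1 and the simplices of K are:

  0-simplices (7): [1], [2], [3], [4], [5], [6], [7]
  1-simplices (9): [1,2], [1,4], [2,4], [3,4], [3,7], [4,5], [4,6], [4,7], [5,6]

giving chain groups C_0 ≅ Z^7, C_1 ≅ Z^9.

The boundary map ∂_1: C_1 → C_0 is given by ∂[p,q] = [q] − [p].
This gives a 7×9 integer matrix of rank 6; reducing to Smith normal form yields diagonal entries (1,1,1,1,1,1).

Computing H_k = (kernel of ∂_k) / (image of ∂_{k+1}):

  H_0: rank C_0 − rank ∂_1 = 7 − 6 = 1, and the invariant factors of ∂_1 are all 1, so H_0 = Z.

H_0 = Z.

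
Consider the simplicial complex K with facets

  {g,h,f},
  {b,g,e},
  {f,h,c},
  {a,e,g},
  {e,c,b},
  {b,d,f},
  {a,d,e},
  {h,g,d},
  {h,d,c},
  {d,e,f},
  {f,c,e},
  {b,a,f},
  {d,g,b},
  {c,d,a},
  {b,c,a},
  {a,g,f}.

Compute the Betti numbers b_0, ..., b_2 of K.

b_0 = 1, b_1 = 2, b_2 = 1.

Fix the vertex order a < b < c < d < e < f < g < h and write every simplex with vertices in increasing order. Then dim K = 2 and the simplices of K are:

  0-simplices (8): a, b, c, d, e, f, g, h
  1-simplices (24): ab, ac, ad, ae, af, ag, bc, bd, be, bf, bg, cd, ce, cf, ch, de, df, dg, dh, ef, eg, fg, fh, gh
  2-simplices (16): abc, abf, acd, ade, aeg, afg, bce, bdf, bdg, beg, cdh, cef, cfh, def, dgh, fgh

so the chain groups are C_0 ≅ Z^8, C_1 ≅ Z^24, C_2 ≅ Z^16.

The boundary map ∂_1: C_1 → C_0 maps an edge to its endpoints' difference, ∂[p,q] = q − p. For instance
  ∂bg = g − b.
As a 8×24 matrix over Z this has rank 7, with invariant factors (1,1,1,1,1,1,1).

∂_2: C_2 → C_1 maps a triangle to the signed sum of its edges. For instance
  ∂cfh = fh − ch + cf,
  ∂acd = cd − ad + ac.
The resulting 24×16 matrix has rank 15, and its Smith normal form has invariant factors (1,1,1,1,1,1,1,1,1,1,1,1,1,1,1).

Now H_k = ker ∂_k / im ∂_{k+1}, so:

  H_0: rank C_0 − rank ∂_1 = 8 − 7 = 1, and the invariant factors of ∂_1 are all 1, so H_0 ≅ Z.
  H_1: rank ker ∂_1 − rank ∂_2 = (24 − 7) − 15 = 2, and the invariant factors of ∂_2 are all 1, so H_1 ≅ Z^2.
  H_2: rank ker ∂_2 − rank ∂_3 = (16 − 15) − 0 = 1, and there is no ∂_3, so H_2 ≅ Z.

As a check, the Euler characteristic is 8 − 24 + 16 = 0, which agrees with 1 − 2 + 1 = 0.

Hence the Betti numbers are b_0 = 1, b_1 = 2, b_2 = 1.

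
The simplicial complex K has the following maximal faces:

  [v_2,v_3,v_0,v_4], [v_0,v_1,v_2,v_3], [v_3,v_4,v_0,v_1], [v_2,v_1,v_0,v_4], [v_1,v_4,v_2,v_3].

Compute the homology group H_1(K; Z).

Fix the vertex order v_0 < v_1 < v_2 < v_3 < v_4 and write every simplex with vertices in increasing order. Then dim K = 3 and the simplices of K are:

  0-simplices (5): [v_0], [v_1], [v_2], [v_3], [v_4]
  1-simplices (10): [v_0,v_1], [v_0,v_2], [v_0,v_3], [v_0,v_4], [v_1,v_2], [v_1,v_3], [v_1,v_4], [v_2,v_3], [v_2,v_4], [v_3,v_4]
  2-simplices (10): [v_0,v_1,v_2], [v_0,v_1,v_3], [v_0,v_1,v_4], [v_0,v_2,v_3], [v_0,v_2,v_4], [v_0,v_3,v_4], [v_1,v_2,v_3], [v_1,v_2,v_4], [v_1,v_3,v_4], [v_2,v_3,v_4]
  3-simplices (5): [v_0,v_1,v_2,v_3], [v_0,v_1,v_2,v_4], [v_0,v_1,v_3,v_4], [v_0,v_2,v_3,v_4], [v_1,v_2,v_3,v_4]

so the chain groups are C_0 ≅ Z^5, C_1 ≅ Z^10, C_2 ≅ Z^10, C_3 ≅ Z^5.

Boundary ∂_1: C_1 → C_0 maps an edge to its endpoints' difference, ∂[p,q] = q − p. For instance
  ∂[v_2,v_3] = [v_3] − [v_2].
As a 5×10 matrix over Z this has rank 4, with invariant factors (1,1,1,1).

Boundary ∂_2: C_2 → C_1 maps a triangle to the signed sum of its edges. For instance
  ∂[v_0,v_1,v_4] = [v_1,v_4] − [v_0,v_4] + [v_0,v_1],
  ∂[v_1,v_2,v_4] = [v_2,v_4] − [v_1,v_4] + [v_1,v_2].
The 10×10 boundary matrix has rank 6 and Smith normal form diag(1,1,1,1,1,1).

The boundary map ∂_3: C_3 → C_2 sends each 3-simplex σ to the alternating sum Σ_i (−1)^i (σ with its i-th vertex removed). For instance
  ∂[v_0,v_1,v_3,v_4] = [v_1,v_3,v_4] − [v_0,v_3,v_4] + [v_0,v_1,v_4] − [v_0,v_1,v_3],
  ∂[v_1,v_2,v_3,v_4] = [v_2,v_3,v_4] − [v_1,v_3,v_4] + [v_1,v_2,v_4] − [v_1,v_2,v_3].
This gives a 10×5 integer matrix of rank 4; reducing to Smith normal form yields diagonal entries (1,1,1,1).

Now H_k = ker ∂_k / im ∂_{k+1}, so:

  H_1: rank ker ∂_1 − rank ∂_2 = (10 − 4) − 6 = 0, and the invariant factors of ∂_2 are all 1, so H_1 ≅ 0.

H_1 = 0.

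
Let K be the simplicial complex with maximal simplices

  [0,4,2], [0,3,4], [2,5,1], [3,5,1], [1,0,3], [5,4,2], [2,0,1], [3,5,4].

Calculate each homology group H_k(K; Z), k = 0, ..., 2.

Take the total order 0 < 1 < 2 < 3 < 4 < 5 on the vertex set. Then K (dimension 2) consists of the simplices:

  0-simplices (6): [0], [1], [2], [3], [4], [5]
  1-simplices (12): [0,1], [0,2], [0,3], [0,4], [1,2], [1,3], [1,5], [2,4], [2,5], [3,4], [3,5], [4,5]
  2-simplices (8): [0,1,2], [0,1,3], [0,2,4], [0,3,4], [1,2,5], [1,3,5], [2,4,5], [3,4,5]

giving chain groups C_0 ≅ Z^6, C_1 ≅ Z^12, C_2 ≅ Z^8.

Boundary ∂_1: C_1 → C_0 is given by ∂[p,q] = [q] − [p]. For instance
  ∂[1,5] = [5] − [1].
As a 6×12 matrix over Z this has rank 5, with invariant factors (1,1,1,1,1).

The boundary map ∂_2: C_2 → C_1 acts by ∂[p,q,r] = [q,r] − [p,r] + [p,q]. For instance
  ∂[1,3,5] = [3,5] − [1,5] + [1,3],
  ∂[3,4,5] = [4,5] − [3,5] + [3,4].
The 12×8 boundary matrix has rank 7 and Smith normal form diag(1,1,1,1,1,1,1).

Computing H_k = (kernel of ∂_k) / (image of ∂_{k+1}):

  H_0: rank C_0 − rank ∂_1 = 6 − 5 = 1, and the invariant factors of ∂_1 are all 1, so H_0 = Z.
  H_1: rank ker ∂_1 − rank ∂_2 = (12 − 5) − 7 = 0, and the invariant factors of ∂_2 are all 1, so H_1 = 0.
  H_2: rank ker ∂_2 − rank ∂_3 = (8 − 7) − 0 = 1, and there is no ∂_3, so H_2 = Z.

(K is a triangulation of the 2-sphere S^2.)

H_0 ≅ Z,  H_1 = 0,  H_2 ≅ Z.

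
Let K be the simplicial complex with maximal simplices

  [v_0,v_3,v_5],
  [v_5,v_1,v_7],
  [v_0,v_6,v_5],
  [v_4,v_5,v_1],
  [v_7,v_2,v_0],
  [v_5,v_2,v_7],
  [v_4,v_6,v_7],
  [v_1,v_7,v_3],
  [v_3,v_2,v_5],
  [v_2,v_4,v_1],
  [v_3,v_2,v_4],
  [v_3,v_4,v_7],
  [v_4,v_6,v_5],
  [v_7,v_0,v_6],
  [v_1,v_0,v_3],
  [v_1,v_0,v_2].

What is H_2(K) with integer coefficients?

H_2 = Z.

We work with the vertex ordering v_0 < v_1 < v_2 < v_3 < v_4 < v_5 < v_6 < v_7. The simplices of K, each written with vertices in increasing order, are:

  0-simplices (8): [v_0], [v_1], [v_2], [v_3], [v_4], [v_5], [v_6], [v_7]
  1-simplices (24): (24 of them)
  2-simplices (16): (16 of them)

giving chain groups C_0 ≅ Z^8, C_1 ≅ Z^24, C_2 ≅ Z^16.

∂_1: C_1 → C_0 maps an edge to its endpoints' difference, ∂[p,q] = q − p. For instance
  ∂[v_3,v_4] = [v_4] − [v_3].
This gives a 8×24 integer matrix of rank 7; reducing to Smith normal form yields diagonal entries (1,1,1,1,1,1,1).

Boundary ∂_2: C_2 → C_1 sends each 2-simplex [p,q,r] to [q,r] − [p,r] + [p,q]. For instance
  ∂[v_0,v_3,v_5] = [v_3,v_5] − [v_0,v_5] + [v_0,v_3],
  ∂[v_2,v_3,v_5] = [v_3,v_5] − [v_2,v_5] + [v_2,v_3].
The resulting 24×16 matrix has rank 15, and its Smith normal form has invariant factors (1,1,1,1,1,1,1,1,1,1,1,1,1,1,1).

Reading off H_k = ker ∂_k / im ∂_{k+1}:

  H_2: rank ker ∂_2 − rank ∂_3 = (16 − 15) − 0 = 1, and there is no ∂_3, so H_2 ≅ Z.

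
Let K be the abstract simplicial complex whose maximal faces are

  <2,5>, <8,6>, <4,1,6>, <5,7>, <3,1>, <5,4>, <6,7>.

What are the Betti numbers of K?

Fix the vertex order 1 < 2 < 3 < 4 < 5 < 6 < 7 < 8 and write every simplex with vertices in increasing order. Then dim K = 2 and the simplices of K are:

  0-simplices (8): [1], [2], [3], [4], [5], [6], [7], [8]
  1-simplices (9): [1,3], [1,4], [1,6], [2,5], [4,5], [4,6], [5,7], [6,7], [6,8]
  2-simplices (1): [1,4,6]

Hence C_0 ≅ Z^8, C_1 ≅ Z^9, C_2 ≅ Z^1.

∂_1: C_1 → C_0 sends each edge [p,q] (with p < q) to q − p. For instance
  ∂[5,7] = [7] − [5].
This gives a 8×9 integer matrix of rank 7; reducing to Smith normal form yields diagonal entries (1,1,1,1,1,1,1).

Boundary ∂_2: C_2 → C_1 maps a triangle to the signed sum of its edges. For instance
  ∂[1,4,6] = [4,6] − [1,6] + [1,4].
The resulting 9×1 matrix has rank 1, and its Smith normal form has invariant factors (1).

From H_k ≅ ker(∂_k) / im(∂_{k+1}) we obtain:

  H_0: rank C_0 − rank ∂_1 = 8 − 7 = 1, and the invariant factors of ∂_1 are all 1, so H_0 ≅ Z.
  H_1: rank ker ∂_1 − rank ∂_2 = (9 − 7) − 1 = 1, and the invariant factors of ∂_2 are all 1, so H_1 ≅ Z.
  H_2: rank ker ∂_2 − rank ∂_3 = (1 − 1) − 0 = 0, and there is no ∂_3, so H_2 ≅ 0.

As a check, the Euler characteristic is 8 − 9 + 1 = 0, which agrees with 1 − 1 + 0 = 0.

Hence the Betti numbers are b_0 = 1, b_1 = 1, b_2 = 0.

b_0 = 1, b_1 = 1, b_2 = 0.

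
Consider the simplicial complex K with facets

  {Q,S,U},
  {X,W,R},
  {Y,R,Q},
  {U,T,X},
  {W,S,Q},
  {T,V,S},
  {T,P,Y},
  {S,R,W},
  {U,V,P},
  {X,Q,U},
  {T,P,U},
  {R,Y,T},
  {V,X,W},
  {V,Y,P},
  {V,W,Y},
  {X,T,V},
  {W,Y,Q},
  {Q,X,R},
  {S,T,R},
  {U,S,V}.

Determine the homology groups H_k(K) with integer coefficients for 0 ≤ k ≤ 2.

K has 10 vertices, 30 edges, 20 triangles.
rank ∂_0 = 0, rank ∂_1 = 9 ⇒ b_0 = 10 − 0 − 9 = 1; all invariant factors of ∂_1 are 1 so no torsion. So H_0 = Z.
rank ∂_1 = 9, rank ∂_2 = 20 ⇒ b_1 = 30 − 9 − 20 = 1; ∂_2 has invariant factor(s) [2] giving torsion. So H_1 = Z × Z/2.
rank ∂_2 = 20, rank ∂_3 = 0 ⇒ b_2 = 20 − 20 − 0 = 0. So H_2 = 0.

H_0 ≅ Z,  H_1 ≅ Z × Z/2,  H_2 = 0.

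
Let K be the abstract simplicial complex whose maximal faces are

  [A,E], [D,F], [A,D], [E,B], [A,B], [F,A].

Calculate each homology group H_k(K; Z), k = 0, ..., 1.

Take the total order A < B < D < E < F on the vertex set. Then K (dimension 1) consists of the simplices:

  0-simplices (5): A, B, D, E, F
  1-simplices (6): AB, AD, AE, AF, BE, DF

Hence C_0 ≅ Z^5, C_1 ≅ Z^6.

∂_1: C_1 → C_0 sends each edge [p,q] (with p < q) to q − p. For instance
  ∂AD = D − A.
As a 5×6 matrix over Z this has rank 4, with invariant factors (1,1,1,1).

Now H_k = ker ∂_k / im ∂_{k+1}, so:

  H_0: rank C_0 − rank ∂_1 = 5 − 4 = 1, and the invariant factors of ∂_1 are all 1, so H_0 = Z.
  H_1: rank ker ∂_1 − rank ∂_2 = (6 − 4) − 0 = 2, and there is no ∂_2, so H_1 = Z^2.

(K is a triangulation of a wedge of 2 circles.)

H_0 = Z,  H_1 = Z^2.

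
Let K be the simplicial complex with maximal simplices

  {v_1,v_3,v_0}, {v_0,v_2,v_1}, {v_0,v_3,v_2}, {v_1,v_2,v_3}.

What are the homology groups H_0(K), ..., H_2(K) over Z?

Take the total order v_0 < v_1 < v_2 < v_3 on the vertex set. Then K (dimension 2) consists of the simplices:

  0-simplices (4): [v_0], [v_1], [v_2], [v_3]
  1-simplices (6): [v_0,v_1], [v_0,v_2], [v_0,v_3], [v_1,v_2], [v_1,v_3], [v_2,v_3]
  2-simplices (4): [v_0,v_1,v_2], [v_0,v_1,v_3], [v_0,v_2,v_3], [v_1,v_2,v_3]

giving chain groups C_0 ≅ Z^4, C_1 ≅ Z^6, C_2 ≅ Z^4.

The boundary map ∂_1: C_1 → C_0 maps an edge to its endpoints' difference, ∂[p,q] = q − p.
This gives a 4×6 integer matrix of rank 3; reducing to Smith normal form yields diagonal entries (1,1,1).

∂_2: C_2 → C_1 acts by ∂[p,q,r] = [q,r] − [p,r] + [p,q]. For instance
  ∂[v_0,v_1,v_2] = [v_1,v_2] − [v_0,v_2] + [v_0,v_1],
  ∂[v_0,v_2,v_3] = [v_2,v_3] − [v_0,v_3] + [v_0,v_2].
As a 6×4 matrix over Z this has rank 3, with invariant factors (1,1,1).

Reading off H_k = ker ∂_k / im ∂_{k+1}:

  H_0: rank C_0 − rank ∂_1 = 4 − 3 = 1, and the invariant factors of ∂_1 are all 1, so H_0 ≅ Z.
  H_1: rank ker ∂_1 − rank ∂_2 = (6 − 3) − 3 = 0, and the invariant factors of ∂_2 are all 1, so H_1 ≅ 0.
  H_2: rank ker ∂_2 − rank ∂_3 = (4 − 3) − 0 = 1, and there is no ∂_3, so H_2 ≅ Z.

As a check, the Euler characteristic is 4 − 6 + 4 = 2, which agrees with 1 − 0 + 1 = 2.
(K is a triangulation of the 2-sphere S^2.)

H_0 = Z,  H_1 = 0,  H_2 = Z.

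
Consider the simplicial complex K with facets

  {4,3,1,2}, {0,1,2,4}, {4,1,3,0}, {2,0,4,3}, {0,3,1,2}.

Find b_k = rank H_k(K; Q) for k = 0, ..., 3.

Order the vertices as 0 < 1 < 2 < 3 < 4. Listing each simplex with vertices in this order, K has dimension 3 with simplices:

  0-simplices (5): [0], [1], [2], [3], [4]
  1-simplices (10): [0,1], [0,2], [0,3], [0,4], [1,2], [1,3], [1,4], [2,3], [2,4], [3,4]
  2-simplices (10): [0,1,2], [0,1,3], [0,1,4], [0,2,3], [0,2,4], [0,3,4], [1,2,3], [1,2,4], [1,3,4], [2,3,4]
  3-simplices (5): [0,1,2,3], [0,1,2,4], [0,1,3,4], [0,2,3,4], [1,2,3,4]

giving chain groups C_0 ≅ Z^5, C_1 ≅ Z^10, C_2 ≅ Z^10, C_3 ≅ Z^5.

Boundary ∂_1: C_1 → C_0 sends each edge [p,q] (with p < q) to q − p. For instance
  ∂[3,4] = [4] − [3].
The 5×10 boundary matrix has rank 4 and Smith normal form diag(1,1,1,1).

The boundary map ∂_2: C_2 → C_1 maps a triangle to the signed sum of its edges. For instance
  ∂[1,2,4] = [2,4] − [1,4] + [1,2],
  ∂[0,1,3] = [1,3] − [0,3] + [0,1].
The resulting 10×10 matrix has rank 6, and its Smith normal form has invariant factors (1,1,1,1,1,1).

∂_3: C_3 → C_2 sends each 3-simplex σ to the alternating sum Σ_i (−1)^i (σ with its i-th vertex removed). For instance
  ∂[0,1,2,3] = [1,2,3] − [0,2,3] + [0,1,3] − [0,1,2],
  ∂[0,2,3,4] = [2,3,4] − [0,3,4] + [0,2,4] − [0,2,3].
As a 10×5 matrix over Z this has rank 4, with invariant factors (1,1,1,1).

From H_k ≅ ker(∂_k) / im(∂_{k+1}) we obtain:

  H_0: rank C_0 − rank ∂_1 = 5 − 4 = 1, and the invariant factors of ∂_1 are all 1, so H_0 ≅ Z.
  H_1: rank ker ∂_1 − rank ∂_2 = (10 − 4) − 6 = 0, and the invariant factors of ∂_2 are all 1, so H_1 ≅ 0.
  H_2: rank ker ∂_2 − rank ∂_3 = (10 − 6) − 4 = 0, and the invariant factors of ∂_3 are all 1, so H_2 ≅ 0.
  H_3: rank ker ∂_3 − rank ∂_4 = (5 − 4) − 0 = 1, and there is no ∂_4, so H_3 ≅ Z.

Hence the Betti numbers are b_0 = 1, b_1 = 0, b_2 = 0, b_3 = 1.

b_0 = 1, b_1 = 0, b_2 = 0, b_3 = 1.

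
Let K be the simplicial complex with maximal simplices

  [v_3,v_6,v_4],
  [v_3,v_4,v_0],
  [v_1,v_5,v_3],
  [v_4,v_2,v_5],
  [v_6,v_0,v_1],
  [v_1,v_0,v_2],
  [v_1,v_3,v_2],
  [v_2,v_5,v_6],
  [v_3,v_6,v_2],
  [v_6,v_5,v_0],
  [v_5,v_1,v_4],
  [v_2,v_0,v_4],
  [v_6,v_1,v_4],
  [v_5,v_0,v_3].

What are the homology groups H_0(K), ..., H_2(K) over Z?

K has 7 vertices, 21 edges, 14 triangles.
rank ∂_0 = 0, rank ∂_1 = 6 ⇒ b_0 = 7 − 0 − 6 = 1; all invariant factors of ∂_1 are 1 so no torsion. So H_0 ≅ Z.
rank ∂_1 = 6, rank ∂_2 = 13 ⇒ b_1 = 21 − 6 − 13 = 2; all invariant factors of ∂_2 are 1 so no torsion. So H_1 ≅ Z^2.
rank ∂_2 = 13, rank ∂_3 = 0 ⇒ b_2 = 14 − 13 − 0 = 1. So H_2 ≅ Z.

H_0 = Z,  H_1 = Z^2,  H_2 = Z.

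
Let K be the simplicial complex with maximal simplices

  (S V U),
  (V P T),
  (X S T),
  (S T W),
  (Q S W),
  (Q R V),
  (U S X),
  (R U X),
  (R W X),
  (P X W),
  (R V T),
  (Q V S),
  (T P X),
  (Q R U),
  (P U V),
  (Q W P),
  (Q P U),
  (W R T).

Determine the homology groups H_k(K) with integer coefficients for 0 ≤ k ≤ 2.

H_0 ≅ Z,  H_1 ≅ Z ⊕ Z/2,  H_2 = 0.

Fix the vertex order P < Q < R < S < T < U < V < W < X and write every simplex with vertices in increasing order. Then dim K = 2 and the simplices of K are:

  0-simplices (9): P, Q, R, S, T, U, V, W, X
  1-simplices (27): PQ, PT, PU, PV, PW, PX, QR, QS, QU, QV, QW, RT, RU, RV, RW, RX, ST, SU, SV, SW, SX, TV, TW, TX, UV, UX, WX
  2-simplices (18): PQU, PQW, PTV, PTX, PUV, PWX, QRU, QRV, QSV, QSW, RTV, RTW, RUX, RWX, STW, STX, SUV, SUX

so the chain groups are C_0 ≅ Z^9, C_1 ≅ Z^27, C_2 ≅ Z^18.

The boundary map ∂_1: C_1 → C_0 is given by ∂[p,q] = [q] − [p]. For instance
  ∂RT = T − R.
This gives a 9×27 integer matrix of rank 8; reducing to Smith normal form yields diagonal entries (1,1,1,1,1,1,1,1).

∂_2: C_2 → C_1 sends each 2-simplex [p,q,r] to [q,r] − [p,r] + [p,q]. For instance
  ∂SUV = UV − SV + SU,
  ∂RWX = WX − RX + RW.
The 27×18 boundary matrix has rank 18 and Smith normal form diag(1,1,1,1,1,1,1,1,1,1,1,1,1,1,1,1,1,2).

Now H_k = ker ∂_k / im ∂_{k+1}, so:

  H_0: rank C_0 − rank ∂_1 = 9 − 8 = 1, and the invariant factors of ∂_1 are all 1, so H_0 ≅ Z.
  H_1: rank ker ∂_1 − rank ∂_2 = (27 − 8) − 18 = 1, and ∂_2 has invariant factor 2 > 1, so H_1 ≅ Z ⊕ Z/2.
  H_2: rank ker ∂_2 − rank ∂_3 = (18 − 18) − 0 = 0, and there is no ∂_3, so H_2 ≅ 0.

(K is a triangulation of the Klein bottle.)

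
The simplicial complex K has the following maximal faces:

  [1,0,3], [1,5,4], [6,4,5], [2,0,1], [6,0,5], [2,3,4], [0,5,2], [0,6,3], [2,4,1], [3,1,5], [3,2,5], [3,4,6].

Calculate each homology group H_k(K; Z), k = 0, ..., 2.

H_0 ≅ Z,  H_1 ≅ Z/2Z,  H_2 = 0.

We work with the vertex ordering 0 < 1 < 2 < 3 < 4 < 5 < 6. The simplices of K, each written with vertices in increasing order, are:

  0-simplices (7): [0], [1], [2], [3], [4], [5], [6]
  1-simplices (18): [0,1], [0,2], [0,3], [0,5], [0,6], [1,2], [1,3], [1,4], [1,5], [2,3], [2,4], [2,5], [3,4], [3,5], [3,6], [4,5], [4,6], [5,6]
  2-simplices (12): [0,1,2], [0,1,3], [0,2,5], [0,3,6], [0,5,6], [1,2,4], [1,3,5], [1,4,5], [2,3,4], [2,3,5], [3,4,6], [4,5,6]

giving chain groups C_0 ≅ Z^7, C_1 ≅ Z^18, C_2 ≅ Z^12.

The boundary map ∂_1: C_1 → C_0 sends each edge [p,q] (with p < q) to q − p.
The 7×18 boundary matrix has rank 6 and Smith normal form diag(1,1,1,1,1,1).

Boundary ∂_2: C_2 → C_1 sends each 2-simplex [p,q,r] to [q,r] − [p,r] + [p,q]. For instance
  ∂[3,4,6] = [4,6] − [3,6] + [3,4],
  ∂[1,4,5] = [4,5] − [1,5] + [1,4].
The 18×12 boundary matrix has rank 12 and Smith normal form diag(1,1,1,1,1,1,1,1,1,1,1,2).

From H_k ≅ ker(∂_k) / im(∂_{k+1}) we obtain:

  H_0: rank C_0 − rank ∂_1 = 7 − 6 = 1, and the invariant factors of ∂_1 are all 1, so H_0 ≅ Z.
  H_1: rank ker ∂_1 − rank ∂_2 = (18 − 6) − 12 = 0, and ∂_2 has invariant factor 2 > 1, so H_1 ≅ Z/2Z.
  H_2: rank ker ∂_2 − rank ∂_3 = (12 − 12) − 0 = 0, and there is no ∂_3, so H_2 ≅ 0.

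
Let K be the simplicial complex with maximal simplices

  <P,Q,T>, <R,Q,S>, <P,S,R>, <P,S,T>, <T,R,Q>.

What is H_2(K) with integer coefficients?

H_2 = 0.

We work with the vertex ordering P < Q < R < S < T. The simplices of K, each written with vertices in increasing order, are:

  0-simplices (5): P, Q, R, S, T
  1-simplices (10): PQ, PR, PS, PT, QR, QS, QT, RS, RT, ST
  2-simplices (5): PQT, PRS, PST, QRS, QRT

Hence C_0 ≅ Z^5, C_1 ≅ Z^10, C_2 ≅ Z^5.

Boundary ∂_1: C_1 → C_0 is given by ∂[p,q] = [q] − [p]. For instance
  ∂PS = S − P.
As a 5×10 matrix over Z this has rank 4, with invariant factors (1,1,1,1).

The boundary map ∂_2: C_2 → C_1 maps a triangle to the signed sum of its edges. For instance
  ∂PQT = QT − PT + PQ,
  ∂PRS = RS − PS + PR.
This gives a 10×5 integer matrix of rank 5; reducing to Smith normal form yields diagonal entries (1,1,1,1,1).

Now H_k = ker ∂_k / im ∂_{k+1}, so:

  H_2: rank ker ∂_2 − rank ∂_3 = (5 − 5) − 0 = 0, and there is no ∂_3, so H_2 = 0.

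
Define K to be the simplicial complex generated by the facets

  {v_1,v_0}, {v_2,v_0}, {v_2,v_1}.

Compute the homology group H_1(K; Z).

H_1 ≅ Z.

K has 3 vertices, 3 edges.
rank ∂_1 = 2, rank ∂_2 = 0 ⇒ b_1 = 3 − 2 − 0 = 1. So H_1 ≅ Z.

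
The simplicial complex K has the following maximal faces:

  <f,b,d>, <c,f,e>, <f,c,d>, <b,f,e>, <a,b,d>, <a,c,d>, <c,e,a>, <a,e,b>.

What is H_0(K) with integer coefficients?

H_0 = Z.

Fix the vertex order a < b < c < d < e < f and write every simplex with vertices in increasing order. Then dim K = 2 and the simplices of K are:

  0-simplices (6): a, b, c, d, e, f
  1-simplices (12): ab, ac, ad, ae, bd, be, bf, cd, ce, cf, df, ef
  2-simplices (8): abd, abe, acd, ace, bdf, bef, cdf, cef

giving chain groups C_0 ≅ Z^6, C_1 ≅ Z^12, C_2 ≅ Z^8.

The boundary map ∂_1: C_1 → C_0 sends each edge [p,q] (with p < q) to q − p. For instance
  ∂ab = b − a.
This gives a 6×12 integer matrix of rank 5; reducing to Smith normal form yields diagonal entries (1,1,1,1,1).

The boundary map ∂_2: C_2 → C_1 acts by ∂[p,q,r] = [q,r] − [p,r] + [p,q]. For instance
  ∂abd = bd − ad + ab,
  ∂acd = cd − ad + ac.
As a 12×8 matrix over Z this has rank 7, with invariant factors (1,1,1,1,1,1,1).

Computing H_k = (kernel of ∂_k) / (image of ∂_{k+1}):

  H_0: rank C_0 − rank ∂_1 = 6 − 5 = 1, and the invariant factors of ∂_1 are all 1, so H_0 = Z.

(K is a triangulation of the 2-sphere S^2.)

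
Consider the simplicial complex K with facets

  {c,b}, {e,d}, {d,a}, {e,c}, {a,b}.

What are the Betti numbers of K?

K has 5 vertices, 5 edges.
rank ∂_0 = 0, rank ∂_1 = 4 ⇒ b_0 = 5 − 0 − 4 = 1; all invariant factors of ∂_1 are 1 so no torsion. So H_0 ≅ Z.
rank ∂_1 = 4, rank ∂_2 = 0 ⇒ b_1 = 5 − 4 − 0 = 1. So H_1 ≅ Z.

b_0 = 1, b_1 = 1.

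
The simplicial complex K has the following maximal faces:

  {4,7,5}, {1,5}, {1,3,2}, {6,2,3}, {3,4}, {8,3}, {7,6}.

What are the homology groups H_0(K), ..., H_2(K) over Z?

Take the total order 1 < 2 < 3 < 4 < 5 < 6 < 7 < 8 on the vertex set. Then K (dimension 2) consists of the simplices:

  0-simplices (8): [1], [2], [3], [4], [5], [6], [7], [8]
  1-simplices (12): [1,2], [1,3], [1,5], [2,3], [2,6], [3,4], [3,6], [3,8], [4,5], [4,7], [5,7], [6,7]
  2-simplices (3): [1,2,3], [2,3,6], [4,5,7]

so the chain groups are C_0 ≅ Z^8, C_1 ≅ Z^12, C_2 ≅ Z^3.

The boundary map ∂_1: C_1 → C_0 maps an edge to its endpoints' difference, ∂[p,q] = q − p.
The resulting 8×12 matrix has rank 7, and its Smith normal form has invariant factors (1,1,1,1,1,1,1).

Boundary ∂_2: C_2 → C_1 maps a triangle to the signed sum of its edges. For instance
  ∂[2,3,6] = [3,6] − [2,6] + [2,3],
  ∂[1,2,3] = [2,3] − [1,3] + [1,2].
The 12×3 boundary matrix has rank 3 and Smith normal form diag(1,1,1).

From H_k ≅ ker(∂_k) / im(∂_{k+1}) we obtain:

  H_0: rank C_0 − rank ∂_1 = 8 − 7 = 1, and the invariant factors of ∂_1 are all 1, so H_0 = Z.
  H_1: rank ker ∂_1 − rank ∂_2 = (12 − 7) − 3 = 2, and the invariant factors of ∂_2 are all 1, so H_1 = Z^2.
  H_2: rank ker ∂_2 − rank ∂_3 = (3 − 3) − 0 = 0, and there is no ∂_3, so H_2 = 0.

H_0 ≅ Z,  H_1 ≅ Z^2,  H_2 = 0.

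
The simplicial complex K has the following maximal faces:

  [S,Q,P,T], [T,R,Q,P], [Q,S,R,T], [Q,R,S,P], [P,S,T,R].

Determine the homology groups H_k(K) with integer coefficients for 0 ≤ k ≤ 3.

H_0 = Z,  H_1 = 0,  H_2 = 0,  H_3 = Z.

Order the vertices as P < Q < R < S < T. Listing each simplex with vertices in this order, K has dimension 3 with simplices:

  0-simplices (5): P, Q, R, S, T
  1-simplices (10): PQ, PR, PS, PT, QR, QS, QT, RS, RT, ST
  2-simplices (10): PQR, PQS, PQT, PRS, PRT, PST, QRS, QRT, QST, RST
  3-simplices (5): PQRS, PQRT, PQST, PRST, QRST

so the chain groups are C_0 ≅ Z^5, C_1 ≅ Z^10, C_2 ≅ Z^10, C_3 ≅ Z^5.

The boundary map ∂_1: C_1 → C_0 maps an edge to its endpoints' difference, ∂[p,q] = q − p. For instance
  ∂RT = T − R.
As a 5×10 matrix over Z this has rank 4, with invariant factors (1,1,1,1).

Boundary ∂_2: C_2 → C_1 sends each 2-simplex [p,q,r] to [q,r] − [p,r] + [p,q]. For instance
  ∂PQT = QT − PT + PQ,
  ∂PST = ST − PT + PS.
As a 10×10 matrix over Z this has rank 6, with invariant factors (1,1,1,1,1,1).

Boundary ∂_3: C_3 → C_2 sends each 3-simplex σ to the alternating sum Σ_i (−1)^i (σ with its i-th vertex removed). For instance
  ∂PQST = QST − PST + PQT − PQS,
  ∂PQRS = QRS − PRS + PQS − PQR.
This gives a 10×5 integer matrix of rank 4; reducing to Smith normal form yields diagonal entries (1,1,1,1).

Now H_k = ker ∂_k / im ∂_{k+1}, so:

  H_0: rank C_0 − rank ∂_1 = 5 − 4 = 1, and the invariant factors of ∂_1 are all 1, so H_0 ≅ Z.
  H_1: rank ker ∂_1 − rank ∂_2 = (10 − 4) − 6 = 0, and the invariant factors of ∂_2 are all 1, so H_1 ≅ 0.
  H_2: rank ker ∂_2 − rank ∂_3 = (10 − 6) − 4 = 0, and the invariant factors of ∂_3 are all 1, so H_2 ≅ 0.
  H_3: rank ker ∂_3 − rank ∂_4 = (5 − 4) − 0 = 1, and there is no ∂_4, so H_3 ≅ Z.

(K is a triangulation of the 3-sphere S^3.)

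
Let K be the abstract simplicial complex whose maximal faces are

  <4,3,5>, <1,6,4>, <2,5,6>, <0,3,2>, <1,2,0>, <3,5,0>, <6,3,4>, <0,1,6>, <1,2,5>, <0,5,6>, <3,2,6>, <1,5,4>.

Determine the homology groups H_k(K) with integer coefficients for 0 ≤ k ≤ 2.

Order the vertices as 0 < 1 < 2 < 3 < 4 < 5 < 6. Listing each simplex with vertices in this order, K has dimension 2 with simplices:

  0-simplices (7): [0], [1], [2], [3], [4], [5], [6]
  1-simplices (18): [0,1], [0,2], [0,3], [0,5], [0,6], [1,2], [1,4], [1,5], [1,6], [2,3], [2,5], [2,6], [3,4], [3,5], [3,6], [4,5], [4,6], [5,6]
  2-simplices (12): [0,1,2], [0,1,6], [0,2,3], [0,3,5], [0,5,6], [1,2,5], [1,4,5], [1,4,6], [2,3,6], [2,5,6], [3,4,5], [3,4,6]

Hence C_0 ≅ Z^7, C_1 ≅ Z^18, C_2 ≅ Z^12.

Boundary ∂_1: C_1 → C_0 sends each edge [p,q] (with p < q) to q − p. For instance
  ∂[5,6] = [6] − [5].
The 7×18 boundary matrix has rank 6 and Smith normal form diag(1,1,1,1,1,1).

∂_2: C_2 → C_1 acts by ∂[p,q,r] = [q,r] − [p,r] + [p,q]. For instance
  ∂[0,1,2] = [1,2] − [0,2] + [0,1],
  ∂[2,3,6] = [3,6] − [2,6] + [2,3].
The 18×12 boundary matrix has rank 12 and Smith normal form diag(1,1,1,1,1,1,1,1,1,1,1,2).

Computing H_k = (kernel of ∂_k) / (image of ∂_{k+1}):

  H_0: rank C_0 − rank ∂_1 = 7 − 6 = 1, and the invariant factors of ∂_1 are all 1, so H_0 ≅ Z.
  H_1: rank ker ∂_1 − rank ∂_2 = (18 − 6) − 12 = 0, and ∂_2 has invariant factor 2 > 1, so H_1 ≅ Z/2.
  H_2: rank ker ∂_2 − rank ∂_3 = (12 − 12) − 0 = 0, and there is no ∂_3, so H_2 ≅ 0.

As a check, the Euler characteristic is 7 − 18 + 12 = 1, which agrees with 1 − 0 + 0 = 1.
(K is a triangulation of the real projective plane RP^2.)

H_0 ≅ Z,  H_1 ≅ Z/2,  H_2 = 0.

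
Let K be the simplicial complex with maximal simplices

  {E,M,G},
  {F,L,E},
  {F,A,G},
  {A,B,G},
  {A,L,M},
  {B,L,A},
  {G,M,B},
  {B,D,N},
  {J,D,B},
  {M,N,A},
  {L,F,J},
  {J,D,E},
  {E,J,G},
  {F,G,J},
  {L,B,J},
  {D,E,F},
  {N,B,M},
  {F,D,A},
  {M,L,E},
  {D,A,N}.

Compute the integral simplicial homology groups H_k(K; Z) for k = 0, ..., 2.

We work with the vertex ordering A < B < D < E < F < G < J < L < M < N. The simplices of K, each written with vertices in increasing order, are:

  0-simplices (10): A, B, D, E, F, G, J, L, M, N
  1-simplices (30): AB, AD, AF, AG, AL, AM, AN, BD, BG, BJ, BL, BM, BN, DE, DF, DJ, DN, EF, EG, EJ, EL, EM, FG, FJ, FL, GJ, GM, JL, LM, MN
  2-simplices (20): ABG, ABL, ADF, ADN, AFG, ALM, AMN, BDJ, BDN, BGM, BJL, BMN, DEF, DEJ, EFL, EGJ, EGM, ELM, FGJ, FJL

so the chain groups are C_0 ≅ Z^10, C_1 ≅ Z^30, C_2 ≅ Z^20.

Boundary ∂_1: C_1 → C_0 maps an edge to its endpoints' difference, ∂[p,q] = q − p. For instance
  ∂AN = N − A.
The resulting 10×30 matrix has rank 9, and its Smith normal form has invariant factors (1,1,1,1,1,1,1,1,1).

The boundary map ∂_2: C_2 → C_1 maps a triangle to the signed sum of its edges. For instance
  ∂AMN = MN − AN + AM,
  ∂ABG = BG − AG + AB.
The resulting 30×20 matrix has rank 20, and its Smith normal form has invariant factors (1,1,1,1,1,1,1,1,1,1,1,1,1,1,1,1,1,1,1,2).

Computing H_k = (kernel of ∂_k) / (image of ∂_{k+1}):

  H_0: rank C_0 − rank ∂_1 = 10 − 9 = 1, and the invariant factors of ∂_1 are all 1, so H_0 ≅ Z.
  H_1: rank ker ∂_1 − rank ∂_2 = (30 − 9) − 20 = 1, and ∂_2 has invariant factor 2 > 1, so H_1 ≅ Z ⊕ Z/2.
  H_2: rank ker ∂_2 − rank ∂_3 = (20 − 20) − 0 = 0, and there is no ∂_3, so H_2 ≅ 0.

H_0 = Z,  H_1 = Z ⊕ Z/2,  H_2 = 0.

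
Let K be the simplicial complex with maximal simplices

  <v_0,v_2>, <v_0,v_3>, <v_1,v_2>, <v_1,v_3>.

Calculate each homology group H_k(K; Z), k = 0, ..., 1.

Order the vertices as v_0 < v_1 < v_2 < v_3. Listing each simplex with vertices in this order, K has dimension 1 with simplices:

  0-simplices (4): [v_0], [v_1], [v_2], [v_3]
  1-simplices (4): [v_0,v_2], [v_0,v_3], [v_1,v_2], [v_1,v_3]

Hence C_0 ≅ Z^4, C_1 ≅ Z^4.

The boundary map ∂_1: C_1 → C_0 sends each edge [p,q] (with p < q) to q − p.
The resulting 4×4 matrix has rank 3, and its Smith normal form has invariant factors (1,1,1).

From H_k ≅ ker(∂_k) / im(∂_{k+1}) we obtain:

  H_0: rank C_0 − rank ∂_1 = 4 − 3 = 1, and the invariant factors of ∂_1 are all 1, so H_0 ≅ Z.
  H_1: rank ker ∂_1 − rank ∂_2 = (4 − 3) − 0 = 1, and there is no ∂_2, so H_1 ≅ Z.

H_0 ≅ Z,  H_1 ≅ Z.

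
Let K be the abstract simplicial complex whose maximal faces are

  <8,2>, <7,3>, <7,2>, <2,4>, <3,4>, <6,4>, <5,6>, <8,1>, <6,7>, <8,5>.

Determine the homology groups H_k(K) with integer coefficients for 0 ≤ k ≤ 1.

We work with the vertex ordering 1 < 2 < 3 < 4 < 5 < 6 < 7 < 8. The simplices of K, each written with vertices in increasing order, are:

  0-simplices (8): [1], [2], [3], [4], [5], [6], [7], [8]
  1-simplices (10): [1,8], [2,4], [2,7], [2,8], [3,4], [3,7], [4,6], [5,6], [5,8], [6,7]

giving chain groups C_0 ≅ Z^8, C_1 ≅ Z^10.

Boundary ∂_1: C_1 → C_0 maps an edge to its endpoints' difference, ∂[p,q] = q − p.
The resulting 8×10 matrix has rank 7, and its Smith normal form has invariant factors (1,1,1,1,1,1,1).

From H_k ≅ ker(∂_k) / im(∂_{k+1}) we obtain:

  H_0: rank C_0 − rank ∂_1 = 8 − 7 = 1, and the invariant factors of ∂_1 are all 1, so H_0 = Z.
  H_1: rank ker ∂_1 − rank ∂_2 = (10 − 7) − 0 = 3, and there is no ∂_2, so H_1 = Z^3.

H_0 ≅ Z,  H_1 ≅ Z^3.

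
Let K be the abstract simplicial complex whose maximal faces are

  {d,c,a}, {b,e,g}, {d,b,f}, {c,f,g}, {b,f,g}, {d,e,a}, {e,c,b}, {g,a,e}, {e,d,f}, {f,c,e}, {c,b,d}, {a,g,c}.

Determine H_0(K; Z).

Take the total order a < b < c < d < e < f < g on the vertex set. Then K (dimension 2) consists of the simplices:

  0-simplices (7): a, b, c, d, e, f, g
  1-simplices (18): ac, ad, ae, ag, bc, bd, be, bf, bg, cd, ce, cf, cg, de, df, ef, eg, fg
  2-simplices (12): acd, acg, ade, aeg, bcd, bce, bdf, beg, bfg, cef, cfg, def

so the chain groups are C_0 ≅ Z^7, C_1 ≅ Z^18, C_2 ≅ Z^12.

The boundary map ∂_1: C_1 → C_0 sends each edge [p,q] (with p < q) to q − p.
The 7×18 boundary matrix has rank 6 and Smith normal form diag(1,1,1,1,1,1).

Boundary ∂_2: C_2 → C_1 sends each 2-simplex [p,q,r] to [q,r] − [p,r] + [p,q]. For instance
  ∂bce = ce − be + bc,
  ∂acg = cg − ag + ac.
As a 18×12 matrix over Z this has rank 12, with invariant factors (1,1,1,1,1,1,1,1,1,1,1,2).

From H_k ≅ ker(∂_k) / im(∂_{k+1}) we obtain:

  H_0: rank C_0 − rank ∂_1 = 7 − 6 = 1, and the invariant factors of ∂_1 are all 1, so H_0 = Z.

H_0 = Z.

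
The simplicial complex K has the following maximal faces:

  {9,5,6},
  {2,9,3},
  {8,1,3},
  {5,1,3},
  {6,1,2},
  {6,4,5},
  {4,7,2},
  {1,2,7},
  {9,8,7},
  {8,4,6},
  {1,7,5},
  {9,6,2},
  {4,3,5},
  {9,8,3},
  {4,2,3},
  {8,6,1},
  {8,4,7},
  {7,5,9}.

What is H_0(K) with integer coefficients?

H_0 ≅ Z.

K has 9 vertices, 27 edges, 18 triangles.
rank ∂_0 = 0, rank ∂_1 = 8 ⇒ b_0 = 9 − 0 − 8 = 1; all invariant factors of ∂_1 are 1 so no torsion. So H_0 ≅ Z.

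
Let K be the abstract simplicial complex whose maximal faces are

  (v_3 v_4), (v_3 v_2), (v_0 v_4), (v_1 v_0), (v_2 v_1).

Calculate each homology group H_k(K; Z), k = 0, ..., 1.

K has 5 vertices, 5 edges.
rank ∂_0 = 0, rank ∂_1 = 4 ⇒ b_0 = 5 − 0 − 4 = 1; all invariant factors of ∂_1 are 1 so no torsion. So H_0 = Z.
rank ∂_1 = 4, rank ∂_2 = 0 ⇒ b_1 = 5 − 4 − 0 = 1. So H_1 = Z.

H_0 ≅ Z,  H_1 ≅ Z.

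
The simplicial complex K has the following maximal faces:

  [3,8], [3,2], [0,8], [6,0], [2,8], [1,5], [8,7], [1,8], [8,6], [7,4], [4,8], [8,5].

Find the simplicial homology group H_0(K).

H_0 ≅ Z.

Order the vertices as 0 < 1 < 2 < 3 < 4 < 5 < 6 < 7 < 8. Listing each simplex with vertices in this order, K has dimension 1 with simplices:

  0-simplices (9): [0], [1], [2], [3], [4], [5], [6], [7], [8]
  1-simplices (12): [0,6], [0,8], [1,5], [1,8], [2,3], [2,8], [3,8], [4,7], [4,8], [5,8], [6,8], [7,8]

so the chain groups are C_0 ≅ Z^9, C_1 ≅ Z^12.

The boundary map ∂_1: C_1 → C_0 is given by ∂[p,q] = [q] − [p]. For instance
  ∂[3,8] = [8] − [3].
The 9×12 boundary matrix has rank 8 and Smith normal form diag(1,1,1,1,1,1,1,1).

Computing H_k = (kernel of ∂_k) / (image of ∂_{k+1}):

  H_0: rank C_0 − rank ∂_1 = 9 − 8 = 1, and the invariant factors of ∂_1 are all 1, so H_0 ≅ Z.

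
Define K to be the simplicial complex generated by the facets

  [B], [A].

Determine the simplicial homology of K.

Fix the vertex order A < B and write every simplex with vertices in increasing order. Then dim K = 0 and the simplices of K are:

  0-simplices (2): A, B

giving chain groups C_0 ≅ Z^2.

From H_k ≅ ker(∂_k) / im(∂_{k+1}) we obtain:

  H_0: rank C_0 − rank ∂_1 = 2 − 0 = 2, and there is no ∂_1, so H_0 ≅ Z^2.

(K is a triangulation of a set of 2 points.)

H_0 = Z^2.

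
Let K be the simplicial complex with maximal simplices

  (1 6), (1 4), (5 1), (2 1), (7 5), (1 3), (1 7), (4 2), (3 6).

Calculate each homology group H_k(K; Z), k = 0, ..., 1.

Fix the vertex order 1 < 2 < 3 < 4 < 5 < 6 < 7 and write every simplex with vertices in increasing order. Then dim K = 1 and the simplices of K are:

  0-simplices (7): [1], [2], [3], [4], [5], [6], [7]
  1-simplices (9): [1,2], [1,3], [1,4], [1,5], [1,6], [1,7], [2,4], [3,6], [5,7]

Hence C_0 ≅ Z^7, C_1 ≅ Z^9.

Boundary ∂_1: C_1 → C_0 maps an edge to its endpoints' difference, ∂[p,q] = q − p. For instance
  ∂[1,4] = [4] − [1].
As a 7×9 matrix over Z this has rank 6, with invariant factors (1,1,1,1,1,1).

Computing H_k = (kernel of ∂_k) / (image of ∂_{k+1}):

  H_0: rank C_0 − rank ∂_1 = 7 − 6 = 1, and the invariant factors of ∂_1 are all 1, so H_0 = Z.
  H_1: rank ker ∂_1 − rank ∂_2 = (9 − 6) − 0 = 3, and there is no ∂_2, so H_1 = Z^3.

As a check, the Euler characteristic is 7 − 9 = -2, which agrees with 1 − 3 = -2.
(K is a triangulation of a wedge of 3 circles.)

H_0 = Z,  H_1 = Z^3.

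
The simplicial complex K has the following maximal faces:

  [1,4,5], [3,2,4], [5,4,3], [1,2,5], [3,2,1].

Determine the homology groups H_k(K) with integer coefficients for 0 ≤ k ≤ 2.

H_0 ≅ Z,  H_1 ≅ Z,  H_2 = 0.

Order the vertices as 1 < 2 < 3 < 4 < 5. Listing each simplex with vertices in this order, K has dimension 2 with simplices:

  0-simplices (5): [1], [2], [3], [4], [5]
  1-simplices (10): [1,2], [1,3], [1,4], [1,5], [2,3], [2,4], [2,5], [3,4], [3,5], [4,5]
  2-simplices (5): [1,2,3], [1,2,5], [1,4,5], [2,3,4], [3,4,5]

Hence C_0 ≅ Z^5, C_1 ≅ Z^10, C_2 ≅ Z^5.

Boundary ∂_1: C_1 → C_0 maps an edge to its endpoints' difference, ∂[p,q] = q − p. For instance
  ∂[1,2] = [2] − [1].
This gives a 5×10 integer matrix of rank 4; reducing to Smith normal form yields diagonal entries (1,1,1,1).

Boundary ∂_2: C_2 → C_1 acts by ∂[p,q,r] = [q,r] − [p,r] + [p,q]. For instance
  ∂[1,2,3] = [2,3] − [1,3] + [1,2],
  ∂[1,2,5] = [2,5] − [1,5] + [1,2].
As a 10×5 matrix over Z this has rank 5, with invariant factors (1,1,1,1,1).

Now H_k = ker ∂_k / im ∂_{k+1}, so:

  H_0: rank C_0 − rank ∂_1 = 5 − 4 = 1, and the invariant factors of ∂_1 are all 1, so H_0 = Z.
  H_1: rank ker ∂_1 − rank ∂_2 = (10 − 4) − 5 = 1, and the invariant factors of ∂_2 are all 1, so H_1 = Z.
  H_2: rank ker ∂_2 − rank ∂_3 = (5 − 5) − 0 = 0, and there is no ∂_3, so H_2 = 0.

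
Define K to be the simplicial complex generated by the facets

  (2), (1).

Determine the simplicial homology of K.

K has 2 vertices.
rank ∂_0 = 0, rank ∂_1 = 0 ⇒ b_0 = 2 − 0 − 0 = 2. So H_0 = Z^2.

H_0 = Z^2.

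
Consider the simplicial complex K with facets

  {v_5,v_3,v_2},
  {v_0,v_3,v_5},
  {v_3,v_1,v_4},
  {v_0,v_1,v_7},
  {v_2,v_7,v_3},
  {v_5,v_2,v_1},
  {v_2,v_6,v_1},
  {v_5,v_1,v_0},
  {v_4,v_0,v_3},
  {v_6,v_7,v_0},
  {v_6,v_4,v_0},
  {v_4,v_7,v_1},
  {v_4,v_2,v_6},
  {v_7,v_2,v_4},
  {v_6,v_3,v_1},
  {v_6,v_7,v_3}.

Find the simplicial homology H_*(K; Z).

H_0 = Z,  H_1 = Z^2,  H_2 = Z.

Fix the vertex order v_0 < v_1 < v_2 < v_3 < v_4 < v_5 < v_6 < v_7 and write every simplex with vertices in increasing order. Then dim K = 2 and the simplices of K are:

  0-simplices (8): [v_0], [v_1], [v_2], [v_3], [v_4], [v_5], [v_6], [v_7]
  1-simplices (24): (24 of them)
  2-simplices (16): (16 of them)

so the chain groups are C_0 ≅ Z^8, C_1 ≅ Z^24, C_2 ≅ Z^16.

Boundary ∂_1: C_1 → C_0 is given by ∂[p,q] = [q] − [p]. For instance
  ∂[v_2,v_4] = [v_4] − [v_2].
The 8×24 boundary matrix has rank 7 and Smith normal form diag(1,1,1,1,1,1,1).

Boundary ∂_2: C_2 → C_1 maps a triangle to the signed sum of its edges. For instance
  ∂[v_3,v_6,v_7] = [v_6,v_7] − [v_3,v_7] + [v_3,v_6],
  ∂[v_2,v_3,v_7] = [v_3,v_7] − [v_2,v_7] + [v_2,v_3].
As a 24×16 matrix over Z this has rank 15, with invariant factors (1,1,1,1,1,1,1,1,1,1,1,1,1,1,1).

Computing H_k = (kernel of ∂_k) / (image of ∂_{k+1}):

  H_0: rank C_0 − rank ∂_1 = 8 − 7 = 1, and the invariant factors of ∂_1 are all 1, so H_0 ≅ Z.
  H_1: rank ker ∂_1 − rank ∂_2 = (24 − 7) − 15 = 2, and the invariant factors of ∂_2 are all 1, so H_1 ≅ Z^2.
  H_2: rank ker ∂_2 − rank ∂_3 = (16 − 15) − 0 = 1, and there is no ∂_3, so H_2 ≅ Z.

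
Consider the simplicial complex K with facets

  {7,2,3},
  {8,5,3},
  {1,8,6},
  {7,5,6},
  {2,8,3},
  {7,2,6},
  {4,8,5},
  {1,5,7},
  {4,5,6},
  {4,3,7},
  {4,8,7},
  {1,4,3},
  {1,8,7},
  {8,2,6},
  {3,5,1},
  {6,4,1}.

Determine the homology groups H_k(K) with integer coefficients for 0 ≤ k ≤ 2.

Order the vertices as 1 < 2 < 3 < 4 < 5 < 6 < 7 < 8. Listing each simplex with vertices in this order, K has dimension 2 with simplices:

  0-simplices (8): [1], [2], [3], [4], [5], [6], [7], [8]
  1-simplices (24): (24 of them)
  2-simplices (16): [1,3,4], [1,3,5], [1,4,6], [1,5,7], [1,6,8], [1,7,8], [2,3,7], [2,3,8], [2,6,7], [2,6,8], [3,4,7], [3,5,8], [4,5,6], [4,5,8], [4,7,8], [5,6,7]

so the chain groups are C_0 ≅ Z^8, C_1 ≅ Z^24, C_2 ≅ Z^16.

∂_1: C_1 → C_0 sends each edge [p,q] (with p < q) to q − p. For instance
  ∂[4,5] = [5] − [4].
This gives a 8×24 integer matrix of rank 7; reducing to Smith normal form yields diagonal entries (1,1,1,1,1,1,1).

∂_2: C_2 → C_1 acts by ∂[p,q,r] = [q,r] − [p,r] + [p,q]. For instance
  ∂[3,5,8] = [5,8] − [3,8] + [3,5],
  ∂[1,7,8] = [7,8] − [1,8] + [1,7].
The 24×16 boundary matrix has rank 15 and Smith normal form diag(1,1,1,1,1,1,1,1,1,1,1,1,1,1,1).

Reading off H_k = ker ∂_k / im ∂_{k+1}:

  H_0: rank C_0 − rank ∂_1 = 8 − 7 = 1, and the invariant factors of ∂_1 are all 1, so H_0 ≅ Z.
  H_1: rank ker ∂_1 − rank ∂_2 = (24 − 7) − 15 = 2, and the invariant factors of ∂_2 are all 1, so H_1 ≅ Z^2.
  H_2: rank ker ∂_2 − rank ∂_3 = (16 − 15) − 0 = 1, and there is no ∂_3, so H_2 ≅ Z.

H_0 ≅ Z,  H_1 ≅ Z^2,  H_2 ≅ Z.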